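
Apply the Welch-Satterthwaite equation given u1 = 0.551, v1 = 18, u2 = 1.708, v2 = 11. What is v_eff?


uc = sqrt(u1^2 + u2^2) = sqrt(0.551^2 + 1.708^2) = 1.7946769
v_eff = uc^4 / (u1^4/v1 + u2^4/v2)
= 1.7946769^4 / (0.551^4/18 + 1.708^4/11)
= 10.373972 / 0.77879614
v_eff = 13.3205

13.3205


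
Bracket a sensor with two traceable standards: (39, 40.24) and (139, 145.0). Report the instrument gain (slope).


slope = (y2 - y1) / (x2 - x1)
= (145.0 - 40.24) / (139 - 39)
= 104.7600 / 100
= 1.0476

1.0476


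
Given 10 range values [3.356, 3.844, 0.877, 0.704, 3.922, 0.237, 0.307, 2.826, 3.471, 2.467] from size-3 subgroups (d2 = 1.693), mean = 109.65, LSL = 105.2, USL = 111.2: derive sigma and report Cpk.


R_bar = (3.356 + 3.844 + 0.877 + 0.704 + 3.922 + 0.237 + 0.307 + 2.826 + 3.471 + 2.467) / 10 = 2.2011
sigma = R_bar / d2 = 2.2011 / 1.693 = 1.3001181
Cp = (USL - LSL)/(6*sigma) = (111.2 - 105.2)/(6*1.3001181) = 0.7692
Cpu = (111.2 - 109.65)/(3*1.3001181) = 0.3974
Cpl = (109.65 - 105.2)/(3*1.3001181) = 1.1409
Cpk = min(Cpu, Cpl) = 0.3974

0.3974


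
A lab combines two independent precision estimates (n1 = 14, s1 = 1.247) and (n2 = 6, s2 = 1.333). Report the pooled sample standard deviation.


s_p = sqrt(((n1-1)*s1^2 + (n2-1)*s2^2) / (n1+n2-2))
numerator = (14-1)*1.247^2 + (6-1)*1.333^2 = 20.215117 + 8.884445 = 29.099562
denominator = 14 + 6 - 2 = 18
s_p^2 = 29.099562 / 18 = 1.6166423
s_p = sqrt(1.6166423) = 1.2715

1.2715


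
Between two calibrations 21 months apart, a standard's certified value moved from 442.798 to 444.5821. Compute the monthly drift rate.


rate = (v2 - v1) / months
= (444.5821 - 442.798) / 21
= 1.7841 / 21
= 0.0850

0.0850


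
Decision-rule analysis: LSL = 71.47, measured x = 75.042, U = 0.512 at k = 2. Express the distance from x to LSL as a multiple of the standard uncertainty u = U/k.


u = U / k = 0.512 / 2 = 0.256
margin = |LSL - x| = |71.47 - 75.042| = 3.572
z = margin / u = 3.572 / 0.256
z = 13.9531

13.9531


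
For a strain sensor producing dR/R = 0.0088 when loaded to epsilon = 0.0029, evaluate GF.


GF = (dR/R) / epsilon
= 0.0088 / 0.0029
= 3.0345

3.0345


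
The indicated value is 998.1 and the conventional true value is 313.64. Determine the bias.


Systematic error = measured - true
= 998.1 - 313.64
= 684.4600

684.4600


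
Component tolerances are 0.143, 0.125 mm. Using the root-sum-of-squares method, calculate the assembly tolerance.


RSS = sqrt(0.143^2 + 0.125^2)
= sqrt(0.036074)
= 0.1899

0.1899


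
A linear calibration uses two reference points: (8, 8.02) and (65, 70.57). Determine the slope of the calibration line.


slope = (y2 - y1) / (x2 - x1)
= (70.57 - 8.02) / (65 - 8)
= 62.5500 / 57
= 1.0974

1.0974


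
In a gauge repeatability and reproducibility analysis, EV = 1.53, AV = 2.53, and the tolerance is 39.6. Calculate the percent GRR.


GRR = sqrt(EV^2 + AV^2) = sqrt(1.53^2 + 2.53^2) = 2.9566535
%GRR = GRR / tol * 100 = 2.9566535 / 39.6 * 100
%GRR = 7.4663

7.4663


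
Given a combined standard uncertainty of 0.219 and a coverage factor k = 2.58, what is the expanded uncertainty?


U = k * uc
U = 2.58 * 0.219
U = 0.5650

0.5650


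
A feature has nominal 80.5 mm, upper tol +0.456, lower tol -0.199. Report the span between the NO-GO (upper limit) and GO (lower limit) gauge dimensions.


GO = nominal - lower_tol (smallest hole = maximum material condition)
GO = 80.5 - 0.199 = 80.301
NO-GO = nominal + upper_tol (largest hole = least material condition)
NO-GO = 80.5 + 0.456 = 80.956
spread = NO-GO - GO = 80.956 - 80.301 = 0.6550

0.6550


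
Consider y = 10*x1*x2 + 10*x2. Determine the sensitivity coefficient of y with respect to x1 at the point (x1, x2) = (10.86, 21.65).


y = 10*x1*x2 + 10*x2
dy/dx1 = 10*x2
Evaluate at x2 = 21.65: c1 = 10 * 21.65
c1 = 216.5000

216.5000


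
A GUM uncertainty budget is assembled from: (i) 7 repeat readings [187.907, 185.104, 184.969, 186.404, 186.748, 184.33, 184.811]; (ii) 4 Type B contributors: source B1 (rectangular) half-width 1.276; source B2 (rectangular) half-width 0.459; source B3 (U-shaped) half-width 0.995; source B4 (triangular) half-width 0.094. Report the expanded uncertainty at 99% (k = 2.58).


mean = (187.907 + 185.104 + 184.969 + 186.404 + 186.748 + 184.33 + 184.811) / 7 = 185.7532857
s = sqrt(sum((x - mean)^2)/(n-1)) = 1.2911036
u_A = s / sqrt(n) = 1.2911036 / sqrt(7) = 0.48799129
u_B1 = 1.276 / sqrt(3) = 0.73669894
u_B2 = 0.459 / sqrt(3) = 0.26500377
u_B3 = 0.995 / sqrt(2) = 0.70357125
u_B4 = 0.094 / sqrt(6) = 0.038375339
uc = sqrt(0.48799129^2 + 0.73669894^2 + 0.26500377^2 + 0.70357125^2 + 0.038375339^2) = 1.1608501
U = k * uc = 2.58 * 1.1608501
U = 2.9950

2.9950


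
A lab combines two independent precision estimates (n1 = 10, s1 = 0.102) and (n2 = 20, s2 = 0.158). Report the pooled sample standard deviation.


s_p = sqrt(((n1-1)*s1^2 + (n2-1)*s2^2) / (n1+n2-2))
numerator = (10-1)*0.102^2 + (20-1)*0.158^2 = 0.093636 + 0.474316 = 0.567952
denominator = 10 + 20 - 2 = 28
s_p^2 = 0.567952 / 28 = 0.020284
s_p = sqrt(0.020284) = 0.1424

0.1424


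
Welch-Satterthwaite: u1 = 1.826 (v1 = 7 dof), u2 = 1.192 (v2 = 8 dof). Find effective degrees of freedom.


uc = sqrt(u1^2 + u2^2) = sqrt(1.826^2 + 1.192^2) = 2.1806283
v_eff = uc^4 / (u1^4/v1 + u2^4/v2)
= 2.1806283^4 / (1.826^4/7 + 1.192^4/8)
= 22.611354 / 1.8405563
v_eff = 12.2851

12.2851


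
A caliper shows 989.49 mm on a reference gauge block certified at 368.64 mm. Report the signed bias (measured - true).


Systematic error = measured - true
= 989.49 - 368.64
= 620.8500

620.8500


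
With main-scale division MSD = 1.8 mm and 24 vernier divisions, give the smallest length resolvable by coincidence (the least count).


LC = MSD / n_div
= 1.8 / 24
= 0.0750

0.0750


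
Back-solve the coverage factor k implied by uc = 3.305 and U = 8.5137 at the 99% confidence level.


k = U / uc
k = 8.5137 / 3.305
k = 2.576

2.576


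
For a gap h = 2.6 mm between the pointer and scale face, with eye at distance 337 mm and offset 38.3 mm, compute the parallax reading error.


error = h * offset / d
= 2.6 * 38.3 / 337
= 0.2955

0.2955


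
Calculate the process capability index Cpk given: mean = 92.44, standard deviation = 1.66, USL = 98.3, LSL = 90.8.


Cpu = (USL - mean) / (3*sigma) = (98.3 - 92.44) / (3*1.66) = 1.1767
Cpl = (mean - LSL) / (3*sigma) = (92.44 - 90.8) / (3*1.66) = 0.3293
Cpk = min(Cpu, Cpl) = 0.3293

0.3293


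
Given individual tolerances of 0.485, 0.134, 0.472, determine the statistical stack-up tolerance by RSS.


RSS = sqrt(0.485^2 + 0.134^2 + 0.472^2)
= sqrt(0.475965)
= 0.6899

0.6899


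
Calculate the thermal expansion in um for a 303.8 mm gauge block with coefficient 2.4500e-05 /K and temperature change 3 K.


dL = L * alpha * dT
= 303.8 * 2.4500e-05 * 3
= 0.0223293 mm
dL_um = 0.0223293 * 1000 = 22.3293 um

22.3293


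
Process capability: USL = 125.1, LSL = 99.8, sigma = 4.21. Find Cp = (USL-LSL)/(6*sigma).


Cp = (USL - LSL) / (6 * sigma)
= (125.1 - 99.8) / (6 * 4.21)
= 25.3000 / 25.2600
= 1.0016

1.0016


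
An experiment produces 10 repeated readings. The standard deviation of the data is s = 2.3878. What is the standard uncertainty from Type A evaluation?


u_A = s / sqrt(n)
u_A = 2.3878 / sqrt(10)
u_A = 2.3878 / 3.1622777
u_A = 0.7551

0.7551


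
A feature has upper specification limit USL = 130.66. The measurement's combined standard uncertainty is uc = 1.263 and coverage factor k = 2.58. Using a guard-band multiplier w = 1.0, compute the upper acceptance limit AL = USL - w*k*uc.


U = k * uc = 2.58 * 1.263 = 3.25854
guard band g = w * U = 1.0 * 3.25854 = 3.25854
AL = USL - g = 130.66 - 3.25854
AL = 127.4015

127.4015


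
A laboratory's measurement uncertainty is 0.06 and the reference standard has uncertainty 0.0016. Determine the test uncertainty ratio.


TUR = u_lab / u_ref
= 0.06 / 0.0016
= 37.5000

37.5000


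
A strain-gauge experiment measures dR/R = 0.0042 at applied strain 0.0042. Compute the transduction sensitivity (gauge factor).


GF = (dR/R) / epsilon
= 0.0042 / 0.0042
= 1.0000

1.0000


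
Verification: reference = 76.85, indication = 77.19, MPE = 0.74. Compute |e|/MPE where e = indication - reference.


e = indication - reference = 77.19 - 76.85 = 0.3400
|e| = 0.3400
ratio = |e| / MPE = 0.3400 / 0.74
ratio = 0.4595

0.4595


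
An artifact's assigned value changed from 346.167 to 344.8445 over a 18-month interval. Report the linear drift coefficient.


rate = (v2 - v1) / months
= (344.8445 - 346.167) / 18
= -1.3225 / 18
= -0.0735

-0.0735


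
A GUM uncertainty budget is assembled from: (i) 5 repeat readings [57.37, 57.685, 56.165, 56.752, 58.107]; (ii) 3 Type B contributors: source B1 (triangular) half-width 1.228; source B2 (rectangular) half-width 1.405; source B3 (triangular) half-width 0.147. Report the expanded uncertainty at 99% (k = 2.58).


mean = (57.37 + 57.685 + 56.165 + 56.752 + 58.107) / 5 = 57.2158
s = sqrt(sum((x - mean)^2)/(n-1)) = 0.76770027
u_A = s / sqrt(n) = 0.76770027 / sqrt(5) = 0.343326
u_B1 = 1.228 / sqrt(6) = 0.5013289
u_B2 = 1.405 / sqrt(3) = 0.81117713
u_B3 = 0.147 / sqrt(6) = 0.060012499
uc = sqrt(0.343326^2 + 0.5013289^2 + 0.81117713^2 + 0.060012499^2) = 1.0152897
U = k * uc = 2.58 * 1.0152897
U = 2.6194

2.6194


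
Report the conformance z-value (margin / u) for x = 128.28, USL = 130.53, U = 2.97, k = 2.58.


u = U / k = 2.97 / 2.58 = 1.1511628
margin = |USL - x| = |130.53 - 128.28| = 2.25
z = margin / u = 2.25 / 1.1511628
z = 1.9545

1.9545


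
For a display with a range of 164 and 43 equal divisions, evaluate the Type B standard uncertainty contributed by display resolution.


resolution = range / divisions
resolution = 164 / 43 = 3.8139535
u_res = resolution / (2*sqrt(3))
u_res = 3.8139535 / 3.4641016
u_res = 1.1010

1.1010


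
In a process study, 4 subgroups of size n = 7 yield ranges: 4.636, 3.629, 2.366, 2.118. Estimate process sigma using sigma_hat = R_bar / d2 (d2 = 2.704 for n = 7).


R_bar = (4.636 + 3.629 + 2.366 + 2.118) / 4
R_bar = 12.749 / 4 = 3.18725
sigma_hat = R_bar / d2 = 3.18725 / 2.704 = 1.1787

1.1787


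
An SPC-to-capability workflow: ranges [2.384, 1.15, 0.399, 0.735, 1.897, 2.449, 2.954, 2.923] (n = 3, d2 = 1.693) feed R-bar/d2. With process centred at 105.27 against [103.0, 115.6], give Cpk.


R_bar = (2.384 + 1.15 + 0.399 + 0.735 + 1.897 + 2.449 + 2.954 + 2.923) / 8 = 1.861375
sigma = R_bar / d2 = 1.861375 / 1.693 = 1.0994536
Cp = (USL - LSL)/(6*sigma) = (115.6 - 103.0)/(6*1.0994536) = 1.9100
Cpu = (115.6 - 105.27)/(3*1.0994536) = 3.1319
Cpl = (105.27 - 103.0)/(3*1.0994536) = 0.6882
Cpk = min(Cpu, Cpl) = 0.6882

0.6882


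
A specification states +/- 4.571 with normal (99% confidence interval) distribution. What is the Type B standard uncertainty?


u_B = half_width / 2.576
u_B = 4.571 / 2.576
u_B = 1.7745

1.7745


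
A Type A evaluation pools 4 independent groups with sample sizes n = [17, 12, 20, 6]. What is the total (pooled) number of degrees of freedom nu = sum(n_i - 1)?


nu = sum_i (n_i - 1)
nu = ((17 - 1) + (12 - 1) + (20 - 1) + (6 - 1))
nu = 16 + 11 + 19 + 5
nu = 51

51


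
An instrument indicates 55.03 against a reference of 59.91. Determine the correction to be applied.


Correction = standard - reading
= 59.91 - 55.03
= 4.8800

4.8800


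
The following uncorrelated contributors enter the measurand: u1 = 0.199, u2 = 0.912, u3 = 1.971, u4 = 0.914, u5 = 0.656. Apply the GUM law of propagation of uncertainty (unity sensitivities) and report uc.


uc = sqrt(0.199^2 + 0.912^2 + 1.971^2 + 0.914^2 + 0.656^2)
uc = sqrt(6.021918)
uc = 2.4540

2.4540


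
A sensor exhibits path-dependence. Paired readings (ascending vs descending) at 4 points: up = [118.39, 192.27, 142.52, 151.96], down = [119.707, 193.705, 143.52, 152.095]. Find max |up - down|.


|118.39 - 119.707| = 1.3170
|192.27 - 193.705| = 1.4350
|142.52 - 143.52| = 1.0000
|151.96 - 152.095| = 0.1350
hysteresis = max(diffs) = 1.4350

1.4350


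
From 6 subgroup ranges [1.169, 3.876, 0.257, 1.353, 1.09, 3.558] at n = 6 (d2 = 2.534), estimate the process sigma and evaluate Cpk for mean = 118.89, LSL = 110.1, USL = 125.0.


R_bar = (1.169 + 3.876 + 0.257 + 1.353 + 1.09 + 3.558) / 6 = 1.8838333
sigma = R_bar / d2 = 1.8838333 / 2.534 = 0.74342277
Cp = (USL - LSL)/(6*sigma) = (125.0 - 110.1)/(6*0.74342277) = 3.3404
Cpu = (125.0 - 118.89)/(3*0.74342277) = 2.7396
Cpl = (118.89 - 110.1)/(3*0.74342277) = 3.9412
Cpk = min(Cpu, Cpl) = 2.7396

2.7396


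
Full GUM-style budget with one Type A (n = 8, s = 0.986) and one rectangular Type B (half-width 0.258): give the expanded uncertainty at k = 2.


u_A = s / sqrt(n) = 0.986 / sqrt(8) = 0.34860364
u_B = half_width / sqrt(3) = 0.258 / sqrt(3) = 0.14895637
uc = sqrt(u_A^2 + u_B^2) = sqrt(0.34860364^2 + 0.14895637^2) = 0.37909431
U = k * uc = 2 * 0.37909431
U = 0.7582

0.7582


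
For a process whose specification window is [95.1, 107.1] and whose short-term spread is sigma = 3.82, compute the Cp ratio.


Cp = (USL - LSL) / (6 * sigma)
= (107.1 - 95.1) / (6 * 3.82)
= 12.0000 / 22.9200
= 0.5236

0.5236


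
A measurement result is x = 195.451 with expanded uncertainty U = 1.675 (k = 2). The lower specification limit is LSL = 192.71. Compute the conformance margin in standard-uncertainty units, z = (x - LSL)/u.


u = U / k = 1.675 / 2 = 0.8375
margin = |LSL - x| = |192.71 - 195.451| = 2.741
z = margin / u = 2.741 / 0.8375
z = 3.2728

3.2728


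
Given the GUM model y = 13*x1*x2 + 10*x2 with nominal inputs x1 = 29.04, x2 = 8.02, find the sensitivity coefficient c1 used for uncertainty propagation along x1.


y = 13*x1*x2 + 10*x2
dy/dx1 = 13*x2
Evaluate at x2 = 8.02: c1 = 13 * 8.02
c1 = 104.2600

104.2600


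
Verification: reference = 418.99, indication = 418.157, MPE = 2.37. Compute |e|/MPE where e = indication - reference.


e = indication - reference = 418.157 - 418.99 = -0.8330
|e| = 0.8330
ratio = |e| / MPE = 0.8330 / 2.37
ratio = 0.3515

0.3515


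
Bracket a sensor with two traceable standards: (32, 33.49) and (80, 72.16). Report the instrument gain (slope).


slope = (y2 - y1) / (x2 - x1)
= (72.16 - 33.49) / (80 - 32)
= 38.6700 / 48
= 0.8056

0.8056


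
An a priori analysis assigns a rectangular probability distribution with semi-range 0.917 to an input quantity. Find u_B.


u_B = half_width / sqrt(3)
u_B = 0.917 / 1.7320508
u_B = 0.5294

0.5294


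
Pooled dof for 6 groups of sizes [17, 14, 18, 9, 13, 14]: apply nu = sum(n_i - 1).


nu = sum_i (n_i - 1)
nu = ((17 - 1) + (14 - 1) + (18 - 1) + (9 - 1) + (13 - 1) + (14 - 1))
nu = 16 + 13 + 17 + 8 + 12 + 13
nu = 79

79


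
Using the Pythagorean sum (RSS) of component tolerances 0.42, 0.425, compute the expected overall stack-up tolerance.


RSS = sqrt(0.42^2 + 0.425^2)
= sqrt(0.357025)
= 0.5975

0.5975


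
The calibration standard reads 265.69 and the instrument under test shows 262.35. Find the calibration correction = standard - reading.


Correction = standard - reading
= 265.69 - 262.35
= 3.3400

3.3400


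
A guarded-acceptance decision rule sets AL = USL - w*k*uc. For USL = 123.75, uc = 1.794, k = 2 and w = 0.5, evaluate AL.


U = k * uc = 2 * 1.794 = 3.588
guard band g = w * U = 0.5 * 3.588 = 1.794
AL = USL - g = 123.75 - 1.794
AL = 121.9560

121.9560


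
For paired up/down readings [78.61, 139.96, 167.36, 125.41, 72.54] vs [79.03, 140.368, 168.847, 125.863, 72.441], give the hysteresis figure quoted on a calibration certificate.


|78.61 - 79.03| = 0.4200
|139.96 - 140.368| = 0.4080
|167.36 - 168.847| = 1.4870
|125.41 - 125.863| = 0.4530
|72.54 - 72.441| = 0.0990
hysteresis = max(diffs) = 1.4870

1.4870


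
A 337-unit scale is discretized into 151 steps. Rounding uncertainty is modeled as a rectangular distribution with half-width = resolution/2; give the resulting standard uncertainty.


resolution = range / divisions
resolution = 337 / 151 = 2.2317881
u_res = resolution / (2*sqrt(3))
u_res = 2.2317881 / 3.4641016
u_res = 0.6443

0.6443


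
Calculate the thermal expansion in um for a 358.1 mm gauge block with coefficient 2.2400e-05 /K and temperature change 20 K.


dL = L * alpha * dT
= 358.1 * 2.2400e-05 * 20
= 0.1604288 mm
dL_um = 0.1604288 * 1000 = 160.4288 um

160.4288


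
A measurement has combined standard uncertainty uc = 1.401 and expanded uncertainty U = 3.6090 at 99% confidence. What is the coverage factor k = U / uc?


k = U / uc
k = 3.6090 / 1.401
k = 2.576

2.576


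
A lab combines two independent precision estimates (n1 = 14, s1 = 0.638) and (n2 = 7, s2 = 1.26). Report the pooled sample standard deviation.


s_p = sqrt(((n1-1)*s1^2 + (n2-1)*s2^2) / (n1+n2-2))
numerator = (14-1)*0.638^2 + (7-1)*1.26^2 = 5.291572 + 9.5256 = 14.817172
denominator = 14 + 7 - 2 = 19
s_p^2 = 14.817172 / 19 = 0.77985116
s_p = sqrt(0.77985116) = 0.8831

0.8831


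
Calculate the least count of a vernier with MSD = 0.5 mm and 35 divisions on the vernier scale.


LC = MSD / n_div
= 0.5 / 35
= 0.0143

0.0143


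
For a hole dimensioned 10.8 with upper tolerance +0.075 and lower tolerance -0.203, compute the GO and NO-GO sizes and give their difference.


GO = nominal - lower_tol (smallest hole = maximum material condition)
GO = 10.8 - 0.203 = 10.597
NO-GO = nominal + upper_tol (largest hole = least material condition)
NO-GO = 10.8 + 0.075 = 10.875
spread = NO-GO - GO = 10.875 - 10.597 = 0.2780

0.2780


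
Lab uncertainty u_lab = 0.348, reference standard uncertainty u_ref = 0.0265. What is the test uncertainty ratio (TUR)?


TUR = u_lab / u_ref
= 0.348 / 0.0265
= 13.1321

13.1321


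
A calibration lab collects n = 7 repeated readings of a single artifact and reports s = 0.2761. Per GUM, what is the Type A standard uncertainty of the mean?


u_A = s / sqrt(n)
u_A = 0.2761 / sqrt(7)
u_A = 0.2761 / 2.6457513
u_A = 0.1044

0.1044


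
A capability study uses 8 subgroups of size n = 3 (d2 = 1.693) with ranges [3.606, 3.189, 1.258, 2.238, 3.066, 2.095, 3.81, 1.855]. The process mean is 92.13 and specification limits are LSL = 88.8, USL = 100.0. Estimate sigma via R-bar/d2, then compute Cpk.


R_bar = (3.606 + 3.189 + 1.258 + 2.238 + 3.066 + 2.095 + 3.81 + 1.855) / 8 = 2.639625
sigma = R_bar / d2 = 2.639625 / 1.693 = 1.5591406
Cp = (USL - LSL)/(6*sigma) = (100.0 - 88.8)/(6*1.5591406) = 1.1972
Cpu = (100.0 - 92.13)/(3*1.5591406) = 1.6826
Cpl = (92.13 - 88.8)/(3*1.5591406) = 0.7119
Cpk = min(Cpu, Cpl) = 0.7119

0.7119


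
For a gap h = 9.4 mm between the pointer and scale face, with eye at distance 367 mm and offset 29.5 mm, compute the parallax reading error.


error = h * offset / d
= 9.4 * 29.5 / 367
= 0.7556

0.7556


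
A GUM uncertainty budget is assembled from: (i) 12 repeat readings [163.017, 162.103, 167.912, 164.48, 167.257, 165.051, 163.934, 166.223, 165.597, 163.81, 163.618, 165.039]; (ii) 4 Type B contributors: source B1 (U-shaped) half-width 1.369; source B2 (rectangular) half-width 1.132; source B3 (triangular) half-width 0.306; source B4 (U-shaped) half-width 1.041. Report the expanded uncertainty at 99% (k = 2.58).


mean = (163.017 + 162.103 + 167.912 + 164.48 + 167.257 + 165.051 + 163.934 + 166.223 + 165.597 + 163.81 + 163.618 + 165.039) / 12 = 164.83675
s = sqrt(sum((x - mean)^2)/(n-1)) = 1.7100751
u_A = s / sqrt(n) = 1.7100751 / sqrt(12) = 0.49365616
u_B1 = 1.369 / sqrt(2) = 0.96802918
u_B2 = 1.132 / sqrt(3) = 0.6535605
u_B3 = 0.306 / sqrt(6) = 0.12492398
u_B4 = 1.041 / sqrt(2) = 0.73609816
uc = sqrt(0.49365616^2 + 0.96802918^2 + 0.6535605^2 + 0.12492398^2 + 0.73609816^2) = 1.4715178
U = k * uc = 2.58 * 1.4715178
U = 3.7965

3.7965


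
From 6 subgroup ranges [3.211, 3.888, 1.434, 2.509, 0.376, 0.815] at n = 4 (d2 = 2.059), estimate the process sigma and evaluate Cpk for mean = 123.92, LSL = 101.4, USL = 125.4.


R_bar = (3.211 + 3.888 + 1.434 + 2.509 + 0.376 + 0.815) / 6 = 2.0388333
sigma = R_bar / d2 = 2.0388333 / 2.059 = 0.99020559
Cp = (USL - LSL)/(6*sigma) = (125.4 - 101.4)/(6*0.99020559) = 4.0396
Cpu = (125.4 - 123.92)/(3*0.99020559) = 0.4982
Cpl = (123.92 - 101.4)/(3*0.99020559) = 7.5809
Cpk = min(Cpu, Cpl) = 0.4982

0.4982


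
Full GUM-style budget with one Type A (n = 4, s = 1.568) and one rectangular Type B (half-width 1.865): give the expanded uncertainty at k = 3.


u_A = s / sqrt(n) = 1.568 / sqrt(4) = 0.784
u_B = half_width / sqrt(3) = 1.865 / sqrt(3) = 1.0767583
uc = sqrt(u_A^2 + u_B^2) = sqrt(0.784^2 + 1.0767583^2) = 1.3319401
U = k * uc = 3 * 1.3319401
U = 3.9958

3.9958


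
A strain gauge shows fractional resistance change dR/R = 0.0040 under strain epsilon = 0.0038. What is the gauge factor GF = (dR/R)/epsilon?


GF = (dR/R) / epsilon
= 0.0040 / 0.0038
= 1.0526

1.0526


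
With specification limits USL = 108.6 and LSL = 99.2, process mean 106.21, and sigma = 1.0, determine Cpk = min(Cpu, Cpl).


Cpu = (USL - mean) / (3*sigma) = (108.6 - 106.21) / (3*1.0) = 0.7967
Cpl = (mean - LSL) / (3*sigma) = (106.21 - 99.2) / (3*1.0) = 2.3367
Cpk = min(Cpu, Cpl) = 0.7967

0.7967


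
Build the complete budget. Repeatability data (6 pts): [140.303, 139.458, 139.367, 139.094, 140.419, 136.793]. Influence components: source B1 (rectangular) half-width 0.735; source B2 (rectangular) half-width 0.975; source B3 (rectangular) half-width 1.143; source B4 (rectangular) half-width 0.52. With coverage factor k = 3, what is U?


mean = (140.303 + 139.458 + 139.367 + 139.094 + 140.419 + 136.793) / 6 = 139.239
s = sqrt(sum((x - mean)^2)/(n-1)) = 1.3109372
u_A = s / sqrt(n) = 1.3109372 / sqrt(6) = 0.53518787
u_B1 = 0.735 / sqrt(3) = 0.42435245
u_B2 = 0.975 / sqrt(3) = 0.56291651
u_B3 = 1.143 / sqrt(3) = 0.65991136
u_B4 = 0.52 / sqrt(3) = 0.30022214
uc = sqrt(0.53518787^2 + 0.42435245^2 + 0.56291651^2 + 0.65991136^2 + 0.30022214^2) = 1.1441121
U = k * uc = 3 * 1.1441121
U = 3.4323

3.4323


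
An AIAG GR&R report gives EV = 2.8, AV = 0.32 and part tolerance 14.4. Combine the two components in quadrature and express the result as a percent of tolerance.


GRR = sqrt(EV^2 + AV^2) = sqrt(2.8^2 + 0.32^2) = 2.8182264
%GRR = GRR / tol * 100 = 2.8182264 / 14.4 * 100
%GRR = 19.5710

19.5710


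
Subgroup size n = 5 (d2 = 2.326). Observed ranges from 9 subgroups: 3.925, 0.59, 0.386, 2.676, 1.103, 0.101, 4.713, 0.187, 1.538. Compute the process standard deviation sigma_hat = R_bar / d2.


R_bar = (3.925 + 0.59 + 0.386 + 2.676 + 1.103 + 0.101 + 4.713 + 0.187 + 1.538) / 9
R_bar = 15.219 / 9 = 1.691
sigma_hat = R_bar / d2 = 1.691 / 2.326 = 0.7270

0.7270


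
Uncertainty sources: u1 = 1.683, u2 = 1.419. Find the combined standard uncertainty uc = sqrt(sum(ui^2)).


uc = sqrt(1.683^2 + 1.419^2)
uc = sqrt(4.84605)
uc = 2.2014

2.2014


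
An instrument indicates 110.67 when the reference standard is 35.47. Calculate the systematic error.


Systematic error = measured - true
= 110.67 - 35.47
= 75.2000

75.2000


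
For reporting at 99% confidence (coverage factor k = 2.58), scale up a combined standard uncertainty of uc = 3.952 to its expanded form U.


U = k * uc
U = 2.58 * 3.952
U = 10.1962

10.1962


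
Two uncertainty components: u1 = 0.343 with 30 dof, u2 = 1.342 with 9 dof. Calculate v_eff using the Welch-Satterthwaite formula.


uc = sqrt(u1^2 + u2^2) = sqrt(0.343^2 + 1.342^2) = 1.3851401
v_eff = uc^4 / (u1^4/v1 + u2^4/v2)
= 1.3851401^4 / (0.343^4/30 + 1.342^4/9)
= 3.6810762 / 0.36084708
v_eff = 10.2012

10.2012


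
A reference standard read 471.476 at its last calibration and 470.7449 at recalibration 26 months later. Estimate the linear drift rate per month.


rate = (v2 - v1) / months
= (470.7449 - 471.476) / 26
= -0.7311 / 26
= -0.0281

-0.0281


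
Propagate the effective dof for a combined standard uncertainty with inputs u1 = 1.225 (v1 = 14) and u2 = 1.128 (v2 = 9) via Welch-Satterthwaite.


uc = sqrt(u1^2 + u2^2) = sqrt(1.225^2 + 1.128^2) = 1.6652354
v_eff = uc^4 / (u1^4/v1 + u2^4/v2)
= 1.6652354^4 / (1.225^4/14 + 1.128^4/9)
= 7.6895786 / 0.3407328
v_eff = 22.5678

22.5678


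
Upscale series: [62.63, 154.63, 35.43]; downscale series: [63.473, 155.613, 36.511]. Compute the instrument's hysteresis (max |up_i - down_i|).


|62.63 - 63.473| = 0.8430
|154.63 - 155.613| = 0.9830
|35.43 - 36.511| = 1.0810
hysteresis = max(diffs) = 1.0810

1.0810


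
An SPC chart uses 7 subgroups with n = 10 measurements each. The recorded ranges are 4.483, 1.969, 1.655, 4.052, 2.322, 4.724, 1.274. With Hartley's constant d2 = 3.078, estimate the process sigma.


R_bar = (4.483 + 1.969 + 1.655 + 4.052 + 2.322 + 4.724 + 1.274) / 7
R_bar = 20.479 / 7 = 2.9255714
sigma_hat = R_bar / d2 = 2.9255714 / 3.078 = 0.9505

0.9505


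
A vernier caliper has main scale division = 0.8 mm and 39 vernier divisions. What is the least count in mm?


LC = MSD / n_div
= 0.8 / 39
= 0.0205

0.0205


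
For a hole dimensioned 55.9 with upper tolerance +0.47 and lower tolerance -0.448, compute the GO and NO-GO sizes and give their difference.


GO = nominal - lower_tol (smallest hole = maximum material condition)
GO = 55.9 - 0.448 = 55.452
NO-GO = nominal + upper_tol (largest hole = least material condition)
NO-GO = 55.9 + 0.47 = 56.37
spread = NO-GO - GO = 56.37 - 55.452 = 0.9180

0.9180


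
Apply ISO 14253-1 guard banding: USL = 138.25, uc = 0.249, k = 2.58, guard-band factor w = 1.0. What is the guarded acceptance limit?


U = k * uc = 2.58 * 0.249 = 0.64242
guard band g = w * U = 1.0 * 0.64242 = 0.64242
AL = USL - g = 138.25 - 0.64242
AL = 137.6076

137.6076


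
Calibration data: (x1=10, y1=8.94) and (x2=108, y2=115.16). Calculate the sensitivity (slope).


slope = (y2 - y1) / (x2 - x1)
= (115.16 - 8.94) / (108 - 10)
= 106.2200 / 98
= 1.0839

1.0839


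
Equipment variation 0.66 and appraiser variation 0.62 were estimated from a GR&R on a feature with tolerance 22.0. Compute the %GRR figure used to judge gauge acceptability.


GRR = sqrt(EV^2 + AV^2) = sqrt(0.66^2 + 0.62^2) = 0.90553851
%GRR = GRR / tol * 100 = 0.90553851 / 22.0 * 100
%GRR = 4.1161

4.1161


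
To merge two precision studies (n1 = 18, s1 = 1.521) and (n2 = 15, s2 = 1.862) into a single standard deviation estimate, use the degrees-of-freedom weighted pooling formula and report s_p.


s_p = sqrt(((n1-1)*s1^2 + (n2-1)*s2^2) / (n1+n2-2))
numerator = (18-1)*1.521^2 + (15-1)*1.862^2 = 39.328497 + 48.538616 = 87.867113
denominator = 18 + 15 - 2 = 31
s_p^2 = 87.867113 / 31 = 2.834423
s_p = sqrt(2.834423) = 1.6836

1.6836


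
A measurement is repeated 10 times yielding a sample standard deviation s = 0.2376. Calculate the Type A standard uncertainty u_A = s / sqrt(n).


u_A = s / sqrt(n)
u_A = 0.2376 / sqrt(10)
u_A = 0.2376 / 3.1622777
u_A = 0.0751

0.0751


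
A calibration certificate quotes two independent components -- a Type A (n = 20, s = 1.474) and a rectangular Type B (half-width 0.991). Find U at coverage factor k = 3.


u_A = s / sqrt(n) = 1.474 / sqrt(20) = 0.32959642
u_B = half_width / sqrt(3) = 0.991 / sqrt(3) = 0.57215412
uc = sqrt(u_A^2 + u_B^2) = sqrt(0.32959642^2 + 0.57215412^2) = 0.66029852
U = k * uc = 3 * 0.66029852
U = 1.9809

1.9809


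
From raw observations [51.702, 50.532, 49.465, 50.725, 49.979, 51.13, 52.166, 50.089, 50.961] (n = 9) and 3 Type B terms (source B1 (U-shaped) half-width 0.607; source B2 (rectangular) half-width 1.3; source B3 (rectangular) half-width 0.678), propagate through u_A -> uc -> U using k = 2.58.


mean = (51.702 + 50.532 + 49.465 + 50.725 + 49.979 + 51.13 + 52.166 + 50.089 + 50.961) / 9 = 50.74988889
s = sqrt(sum((x - mean)^2)/(n-1)) = 0.853743
u_A = s / sqrt(n) = 0.853743 / sqrt(9) = 0.284581
u_B1 = 0.607 / sqrt(2) = 0.42921382
u_B2 = 1.3 / sqrt(3) = 0.75055535
u_B3 = 0.678 / sqrt(3) = 0.39144348
uc = sqrt(0.284581^2 + 0.42921382^2 + 0.75055535^2 + 0.39144348^2) = 0.99084418
U = k * uc = 2.58 * 0.99084418
U = 2.5564

2.5564


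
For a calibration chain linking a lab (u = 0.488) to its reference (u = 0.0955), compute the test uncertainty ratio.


TUR = u_lab / u_ref
= 0.488 / 0.0955
= 5.1099

5.1099


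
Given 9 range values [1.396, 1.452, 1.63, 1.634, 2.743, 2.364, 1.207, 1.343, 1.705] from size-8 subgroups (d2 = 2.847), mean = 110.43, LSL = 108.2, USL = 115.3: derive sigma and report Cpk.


R_bar = (1.396 + 1.452 + 1.63 + 1.634 + 2.743 + 2.364 + 1.207 + 1.343 + 1.705) / 9 = 1.7193333
sigma = R_bar / d2 = 1.7193333 / 2.847 = 0.60391054
Cp = (USL - LSL)/(6*sigma) = (115.3 - 108.2)/(6*0.60391054) = 1.9595
Cpu = (115.3 - 110.43)/(3*0.60391054) = 2.6880
Cpl = (110.43 - 108.2)/(3*0.60391054) = 1.2309
Cpk = min(Cpu, Cpl) = 1.2309

1.2309


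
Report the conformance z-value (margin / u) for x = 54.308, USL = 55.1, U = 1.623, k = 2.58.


u = U / k = 1.623 / 2.58 = 0.62906977
margin = |USL - x| = |55.1 - 54.308| = 0.792
z = margin / u = 0.792 / 0.62906977
z = 1.2590

1.2590


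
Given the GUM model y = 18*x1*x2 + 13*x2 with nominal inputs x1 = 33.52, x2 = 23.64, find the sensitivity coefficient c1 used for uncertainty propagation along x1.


y = 18*x1*x2 + 13*x2
dy/dx1 = 18*x2
Evaluate at x2 = 23.64: c1 = 18 * 23.64
c1 = 425.5200

425.5200


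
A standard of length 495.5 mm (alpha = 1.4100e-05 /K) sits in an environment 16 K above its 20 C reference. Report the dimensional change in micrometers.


dL = L * alpha * dT
= 495.5 * 1.4100e-05 * 16
= 0.1117848 mm
dL_um = 0.1117848 * 1000 = 111.7848 um

111.7848


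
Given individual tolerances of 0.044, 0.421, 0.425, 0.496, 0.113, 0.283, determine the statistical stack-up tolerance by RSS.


RSS = sqrt(0.044^2 + 0.421^2 + 0.425^2 + 0.496^2 + 0.113^2 + 0.283^2)
= sqrt(0.698676)
= 0.8359

0.8359


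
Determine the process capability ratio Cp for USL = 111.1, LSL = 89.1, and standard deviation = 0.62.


Cp = (USL - LSL) / (6 * sigma)
= (111.1 - 89.1) / (6 * 0.62)
= 22.0000 / 3.7200
= 5.9140

5.9140


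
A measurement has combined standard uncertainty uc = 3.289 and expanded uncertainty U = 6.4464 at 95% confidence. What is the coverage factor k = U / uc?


k = U / uc
k = 6.4464 / 3.289
k = 1.96

1.96


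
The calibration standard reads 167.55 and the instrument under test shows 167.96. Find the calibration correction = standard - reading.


Correction = standard - reading
= 167.55 - 167.96
= -0.4100

-0.4100


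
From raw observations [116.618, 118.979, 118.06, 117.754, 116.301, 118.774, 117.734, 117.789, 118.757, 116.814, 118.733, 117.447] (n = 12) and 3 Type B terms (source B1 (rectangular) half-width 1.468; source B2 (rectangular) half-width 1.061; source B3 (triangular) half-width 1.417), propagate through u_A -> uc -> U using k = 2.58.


mean = (116.618 + 118.979 + 118.06 + 117.754 + 116.301 + 118.774 + 117.734 + 117.789 + 118.757 + 116.814 + 118.733 + 117.447) / 12 = 117.8133333
s = sqrt(sum((x - mean)^2)/(n-1)) = 0.90141528
u_A = s / sqrt(n) = 0.90141528 / sqrt(12) = 0.26021618
u_B1 = 1.468 / sqrt(3) = 0.8475502
u_B2 = 1.061 / sqrt(3) = 0.61256864
u_B3 = 1.417 / sqrt(6) = 0.57848783
uc = sqrt(0.26021618^2 + 0.8475502^2 + 0.61256864^2 + 0.57848783^2) = 1.2230872
U = k * uc = 2.58 * 1.2230872
U = 3.1556

3.1556


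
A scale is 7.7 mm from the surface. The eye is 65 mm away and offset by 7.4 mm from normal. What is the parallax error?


error = h * offset / d
= 7.7 * 7.4 / 65
= 0.8766

0.8766


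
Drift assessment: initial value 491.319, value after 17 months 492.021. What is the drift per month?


rate = (v2 - v1) / months
= (492.021 - 491.319) / 17
= 0.7020 / 17
= 0.0413

0.0413


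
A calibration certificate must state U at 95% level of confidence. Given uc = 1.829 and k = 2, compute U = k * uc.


U = k * uc
U = 2 * 1.829
U = 3.6580

3.6580


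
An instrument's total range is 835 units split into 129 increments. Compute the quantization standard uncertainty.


resolution = range / divisions
resolution = 835 / 129 = 6.4728682
u_res = resolution / (2*sqrt(3))
u_res = 6.4728682 / 3.4641016
u_res = 1.8686

1.8686


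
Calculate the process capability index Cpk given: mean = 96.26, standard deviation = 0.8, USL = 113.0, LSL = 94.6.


Cpu = (USL - mean) / (3*sigma) = (113.0 - 96.26) / (3*0.8) = 6.9750
Cpl = (mean - LSL) / (3*sigma) = (96.26 - 94.6) / (3*0.8) = 0.6917
Cpk = min(Cpu, Cpl) = 0.6917

0.6917


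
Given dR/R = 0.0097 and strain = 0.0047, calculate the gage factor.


GF = (dR/R) / epsilon
= 0.0097 / 0.0047
= 2.0638

2.0638


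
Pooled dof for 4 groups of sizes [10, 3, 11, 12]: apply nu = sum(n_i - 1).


nu = sum_i (n_i - 1)
nu = ((10 - 1) + (3 - 1) + (11 - 1) + (12 - 1))
nu = 9 + 2 + 10 + 11
nu = 32

32


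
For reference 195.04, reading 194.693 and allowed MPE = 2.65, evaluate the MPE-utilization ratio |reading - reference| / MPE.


e = indication - reference = 194.693 - 195.04 = -0.3470
|e| = 0.3470
ratio = |e| / MPE = 0.3470 / 2.65
ratio = 0.1309

0.1309


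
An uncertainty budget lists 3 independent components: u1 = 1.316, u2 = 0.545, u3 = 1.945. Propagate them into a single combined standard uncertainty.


uc = sqrt(1.316^2 + 0.545^2 + 1.945^2)
uc = sqrt(5.811906)
uc = 2.4108

2.4108


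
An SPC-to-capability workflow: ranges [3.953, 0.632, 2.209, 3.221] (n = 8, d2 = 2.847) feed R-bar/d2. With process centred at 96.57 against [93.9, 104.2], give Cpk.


R_bar = (3.953 + 0.632 + 2.209 + 3.221) / 4 = 2.50375
sigma = R_bar / d2 = 2.50375 / 2.847 = 0.87943449
Cp = (USL - LSL)/(6*sigma) = (104.2 - 93.9)/(6*0.87943449) = 1.9520
Cpu = (104.2 - 96.57)/(3*0.87943449) = 2.8920
Cpl = (96.57 - 93.9)/(3*0.87943449) = 1.0120
Cpk = min(Cpu, Cpl) = 1.0120

1.0120


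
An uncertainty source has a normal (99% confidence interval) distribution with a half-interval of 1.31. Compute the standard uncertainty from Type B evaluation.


u_B = half_width / 2.576
u_B = 1.31 / 2.576
u_B = 0.5085

0.5085


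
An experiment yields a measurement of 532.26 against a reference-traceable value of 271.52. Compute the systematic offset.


Systematic error = measured - true
= 532.26 - 271.52
= 260.7400

260.7400


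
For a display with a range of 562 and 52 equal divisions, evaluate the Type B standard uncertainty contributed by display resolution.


resolution = range / divisions
resolution = 562 / 52 = 10.807692
u_res = resolution / (2*sqrt(3))
u_res = 10.807692 / 3.4641016
u_res = 3.1199

3.1199


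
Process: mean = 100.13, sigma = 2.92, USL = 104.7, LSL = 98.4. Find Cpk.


Cpu = (USL - mean) / (3*sigma) = (104.7 - 100.13) / (3*2.92) = 0.5217
Cpl = (mean - LSL) / (3*sigma) = (100.13 - 98.4) / (3*2.92) = 0.1975
Cpk = min(Cpu, Cpl) = 0.1975

0.1975


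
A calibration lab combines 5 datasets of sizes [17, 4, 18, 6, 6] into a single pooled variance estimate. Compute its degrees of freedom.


nu = sum_i (n_i - 1)
nu = ((17 - 1) + (4 - 1) + (18 - 1) + (6 - 1) + (6 - 1))
nu = 16 + 3 + 17 + 5 + 5
nu = 46

46


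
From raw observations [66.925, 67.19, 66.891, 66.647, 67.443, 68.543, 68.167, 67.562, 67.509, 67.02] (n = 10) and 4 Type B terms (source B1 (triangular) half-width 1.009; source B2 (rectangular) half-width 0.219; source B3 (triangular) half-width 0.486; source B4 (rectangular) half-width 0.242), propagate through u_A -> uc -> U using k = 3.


mean = (66.925 + 67.19 + 66.891 + 66.647 + 67.443 + 68.543 + 68.167 + 67.562 + 67.509 + 67.02) / 10 = 67.3897
s = sqrt(sum((x - mean)^2)/(n-1)) = 0.59384492
u_A = s / sqrt(n) = 0.59384492 / sqrt(10) = 0.18779025
u_B1 = 1.009 / sqrt(6) = 0.41192253
u_B2 = 0.219 / sqrt(3) = 0.12643971
u_B3 = 0.486 / sqrt(6) = 0.19840867
u_B4 = 0.242 / sqrt(3) = 0.13971877
uc = sqrt(0.18779025^2 + 0.41192253^2 + 0.12643971^2 + 0.19840867^2 + 0.13971877^2) = 0.52897985
U = k * uc = 3 * 0.52897985
U = 1.5869

1.5869


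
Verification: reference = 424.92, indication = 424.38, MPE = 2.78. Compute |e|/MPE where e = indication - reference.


e = indication - reference = 424.38 - 424.92 = -0.5400
|e| = 0.5400
ratio = |e| / MPE = 0.5400 / 2.78
ratio = 0.1942

0.1942


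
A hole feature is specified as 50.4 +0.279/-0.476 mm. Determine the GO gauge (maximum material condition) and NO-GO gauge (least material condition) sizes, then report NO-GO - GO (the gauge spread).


GO = nominal - lower_tol (smallest hole = maximum material condition)
GO = 50.4 - 0.476 = 49.924
NO-GO = nominal + upper_tol (largest hole = least material condition)
NO-GO = 50.4 + 0.279 = 50.679
spread = NO-GO - GO = 50.679 - 49.924 = 0.7550

0.7550


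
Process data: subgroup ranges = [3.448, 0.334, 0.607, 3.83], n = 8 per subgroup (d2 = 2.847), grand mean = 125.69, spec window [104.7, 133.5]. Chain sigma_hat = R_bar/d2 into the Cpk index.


R_bar = (3.448 + 0.334 + 0.607 + 3.83) / 4 = 2.05475
sigma = R_bar / d2 = 2.05475 / 2.847 = 0.72172462
Cp = (USL - LSL)/(6*sigma) = (133.5 - 104.7)/(6*0.72172462) = 6.6507
Cpu = (133.5 - 125.69)/(3*0.72172462) = 3.6071
Cpl = (125.69 - 104.7)/(3*0.72172462) = 9.6944
Cpk = min(Cpu, Cpl) = 3.6071

3.6071


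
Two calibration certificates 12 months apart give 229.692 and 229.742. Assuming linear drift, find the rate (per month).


rate = (v2 - v1) / months
= (229.742 - 229.692) / 12
= 0.0500 / 12
= 0.0042

0.0042


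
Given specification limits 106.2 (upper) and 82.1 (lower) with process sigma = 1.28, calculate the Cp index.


Cp = (USL - LSL) / (6 * sigma)
= (106.2 - 82.1) / (6 * 1.28)
= 24.1000 / 7.6800
= 3.1380

3.1380


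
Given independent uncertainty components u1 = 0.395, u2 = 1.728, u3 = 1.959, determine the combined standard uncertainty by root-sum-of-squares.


uc = sqrt(0.395^2 + 1.728^2 + 1.959^2)
uc = sqrt(6.97969)
uc = 2.6419

2.6419


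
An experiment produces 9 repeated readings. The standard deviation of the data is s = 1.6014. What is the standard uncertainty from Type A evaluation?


u_A = s / sqrt(n)
u_A = 1.6014 / sqrt(9)
u_A = 1.6014 / 3
u_A = 0.5338

0.5338


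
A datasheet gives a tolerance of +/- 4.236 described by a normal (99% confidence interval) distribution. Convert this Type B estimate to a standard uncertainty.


u_B = half_width / 2.576
u_B = 4.236 / 2.576
u_B = 1.6444

1.6444


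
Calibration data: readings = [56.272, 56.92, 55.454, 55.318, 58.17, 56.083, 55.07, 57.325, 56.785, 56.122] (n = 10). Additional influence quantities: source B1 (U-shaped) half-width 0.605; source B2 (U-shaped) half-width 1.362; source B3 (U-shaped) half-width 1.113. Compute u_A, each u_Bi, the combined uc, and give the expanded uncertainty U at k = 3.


mean = (56.272 + 56.92 + 55.454 + 55.318 + 58.17 + 56.083 + 55.07 + 57.325 + 56.785 + 56.122) / 10 = 56.3519
s = sqrt(sum((x - mean)^2)/(n-1)) = 0.96682245
u_A = s / sqrt(n) = 0.96682245 / sqrt(10) = 0.3057361
u_B1 = 0.605 / sqrt(2) = 0.4277996
u_B2 = 1.362 / sqrt(2) = 0.96307944
u_B3 = 1.113 / sqrt(2) = 0.78700985
uc = sqrt(0.3057361^2 + 0.4277996^2 + 0.96307944^2 + 0.78700985^2) = 1.3503309
U = k * uc = 3 * 1.3503309
U = 4.0510

4.0510


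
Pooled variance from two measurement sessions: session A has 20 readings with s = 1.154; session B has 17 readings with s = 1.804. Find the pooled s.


s_p = sqrt(((n1-1)*s1^2 + (n2-1)*s2^2) / (n1+n2-2))
numerator = (20-1)*1.154^2 + (17-1)*1.804^2 = 25.302604 + 52.070656 = 77.37326
denominator = 20 + 17 - 2 = 35
s_p^2 = 77.37326 / 35 = 2.2106646
s_p = sqrt(2.2106646) = 1.4868

1.4868


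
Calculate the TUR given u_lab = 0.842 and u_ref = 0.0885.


TUR = u_lab / u_ref
= 0.842 / 0.0885
= 9.5141

9.5141


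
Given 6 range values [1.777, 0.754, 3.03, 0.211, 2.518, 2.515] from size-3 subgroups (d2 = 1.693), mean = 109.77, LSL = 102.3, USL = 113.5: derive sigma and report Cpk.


R_bar = (1.777 + 0.754 + 3.03 + 0.211 + 2.518 + 2.515) / 6 = 1.8008333
sigma = R_bar / d2 = 1.8008333 / 1.693 = 1.0636936
Cp = (USL - LSL)/(6*sigma) = (113.5 - 102.3)/(6*1.0636936) = 1.7549
Cpu = (113.5 - 109.77)/(3*1.0636936) = 1.1689
Cpl = (109.77 - 102.3)/(3*1.0636936) = 2.3409
Cpk = min(Cpu, Cpl) = 1.1689

1.1689
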